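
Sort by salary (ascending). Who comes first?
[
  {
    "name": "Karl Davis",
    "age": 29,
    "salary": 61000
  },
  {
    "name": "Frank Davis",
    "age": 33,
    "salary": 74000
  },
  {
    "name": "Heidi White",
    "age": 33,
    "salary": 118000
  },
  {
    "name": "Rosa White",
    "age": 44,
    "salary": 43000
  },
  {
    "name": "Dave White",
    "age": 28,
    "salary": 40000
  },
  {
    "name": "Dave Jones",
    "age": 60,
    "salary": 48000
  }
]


Sort by: salary (ascending)

Sorted order:
  1. Dave White (salary = 40000)
  2. Rosa White (salary = 43000)
  3. Dave Jones (salary = 48000)
  4. Karl Davis (salary = 61000)
  5. Frank Davis (salary = 74000)
  6. Heidi White (salary = 118000)

First: Dave White

Dave White


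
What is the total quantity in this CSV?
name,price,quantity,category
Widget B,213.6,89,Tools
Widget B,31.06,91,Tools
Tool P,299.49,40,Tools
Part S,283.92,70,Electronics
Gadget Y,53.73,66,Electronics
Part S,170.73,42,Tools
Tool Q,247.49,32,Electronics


Computing total quantity:
Values: [89, 91, 40, 70, 66, 42, 32]
Sum = 430

430


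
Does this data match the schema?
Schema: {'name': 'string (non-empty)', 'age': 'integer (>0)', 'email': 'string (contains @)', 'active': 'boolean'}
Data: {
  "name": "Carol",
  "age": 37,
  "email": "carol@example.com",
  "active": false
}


Validating each field against schema:
  name: OK (non-empty string)
  age: OK (positive integer)
  email: OK (string with @)
  active: OK (boolean)

Result: VALID

VALID


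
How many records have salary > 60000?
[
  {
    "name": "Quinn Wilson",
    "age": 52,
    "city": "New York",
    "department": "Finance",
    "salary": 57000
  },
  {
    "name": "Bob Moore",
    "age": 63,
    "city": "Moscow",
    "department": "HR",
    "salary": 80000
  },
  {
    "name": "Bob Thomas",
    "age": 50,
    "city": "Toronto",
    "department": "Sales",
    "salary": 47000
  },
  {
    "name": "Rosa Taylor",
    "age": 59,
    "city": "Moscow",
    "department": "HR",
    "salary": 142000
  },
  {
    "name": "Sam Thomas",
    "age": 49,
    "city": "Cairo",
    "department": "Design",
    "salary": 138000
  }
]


Data: 5 records
Condition: salary > 60000

Checking each record:
  Quinn Wilson: 57000
  Bob Moore: 80000 MATCH
  Bob Thomas: 47000
  Rosa Taylor: 142000 MATCH
  Sam Thomas: 138000 MATCH

Count: 3

3


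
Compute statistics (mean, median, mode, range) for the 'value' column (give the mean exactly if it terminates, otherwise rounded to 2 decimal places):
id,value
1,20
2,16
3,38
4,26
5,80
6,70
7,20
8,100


Data: [20, 16, 38, 26, 80, 70, 20, 100]
Count: 8
Sum: 370
Mean: 370/8 = 46.25
Sorted: [16, 20, 20, 26, 38, 70, 80, 100]
Median: 32.0
Mode: 20 (2 times)
Range: 100 - 16 = 84
Min: 16, Max: 100

mean=46.25, median=32.0, mode=20, range=84


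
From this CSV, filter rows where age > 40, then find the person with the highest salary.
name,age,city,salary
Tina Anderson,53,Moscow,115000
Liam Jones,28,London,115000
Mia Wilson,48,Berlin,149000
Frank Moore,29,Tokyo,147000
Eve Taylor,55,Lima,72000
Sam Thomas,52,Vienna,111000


Filter: age > 40
Sort by: salary (descending)

Filtered records (4):
  Mia Wilson, age 48, salary $149000
  Tina Anderson, age 53, salary $115000
  Sam Thomas, age 52, salary $111000
  Eve Taylor, age 55, salary $72000

Highest salary: Mia Wilson ($149000)

Mia Wilson


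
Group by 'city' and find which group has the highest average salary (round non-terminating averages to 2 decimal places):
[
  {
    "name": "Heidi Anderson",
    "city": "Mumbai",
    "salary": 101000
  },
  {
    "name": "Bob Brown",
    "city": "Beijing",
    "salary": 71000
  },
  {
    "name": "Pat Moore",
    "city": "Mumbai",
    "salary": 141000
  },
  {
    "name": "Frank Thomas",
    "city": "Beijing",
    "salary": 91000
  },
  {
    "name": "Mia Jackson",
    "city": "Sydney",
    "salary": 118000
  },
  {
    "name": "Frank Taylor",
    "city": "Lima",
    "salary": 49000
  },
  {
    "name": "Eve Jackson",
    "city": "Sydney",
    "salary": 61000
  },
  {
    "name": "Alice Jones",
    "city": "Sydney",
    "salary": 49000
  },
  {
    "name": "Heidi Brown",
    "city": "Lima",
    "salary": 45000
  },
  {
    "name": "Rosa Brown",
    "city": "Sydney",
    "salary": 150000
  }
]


Group by: city

Groups:
  Beijing: 2 people, avg salary = 162000/2 = $81000
  Lima: 2 people, avg salary = 94000/2 = $47000
  Mumbai: 2 people, avg salary = 242000/2 = $121000
  Sydney: 4 people, avg salary = 378000/4 = $94500

Highest average salary: Mumbai ($121000)

Mumbai ($121000)


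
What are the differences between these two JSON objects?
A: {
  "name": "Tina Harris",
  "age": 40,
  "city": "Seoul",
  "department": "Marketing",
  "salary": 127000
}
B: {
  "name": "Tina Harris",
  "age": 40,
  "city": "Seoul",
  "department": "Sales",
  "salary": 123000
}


Comparing each field (in key order):
  name: same
  age: same
  city: same
  department: DIFFERENT
  salary: DIFFERENT
Differences:
  department: Marketing -> Sales
  salary: 127000 -> 123000

2 field(s) changed

2 changes: department, salary


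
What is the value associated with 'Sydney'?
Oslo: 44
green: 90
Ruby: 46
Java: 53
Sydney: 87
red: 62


Looking up key 'Sydney'
Value: 87

87


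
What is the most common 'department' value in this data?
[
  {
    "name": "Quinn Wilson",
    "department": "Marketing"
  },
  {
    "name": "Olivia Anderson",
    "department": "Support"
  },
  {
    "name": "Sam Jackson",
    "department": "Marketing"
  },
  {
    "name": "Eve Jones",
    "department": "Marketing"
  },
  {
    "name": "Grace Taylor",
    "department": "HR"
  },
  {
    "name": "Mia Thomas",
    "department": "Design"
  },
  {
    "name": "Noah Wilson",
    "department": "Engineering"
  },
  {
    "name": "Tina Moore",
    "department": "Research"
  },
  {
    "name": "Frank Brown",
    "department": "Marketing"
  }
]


Counting 'department' values across 9 records:

  Marketing: 4 ####
  Support: 1 #
  HR: 1 #
  Design: 1 #
  Engineering: 1 #
  Research: 1 #

Most common: Marketing (4 times)

Marketing (4 times)


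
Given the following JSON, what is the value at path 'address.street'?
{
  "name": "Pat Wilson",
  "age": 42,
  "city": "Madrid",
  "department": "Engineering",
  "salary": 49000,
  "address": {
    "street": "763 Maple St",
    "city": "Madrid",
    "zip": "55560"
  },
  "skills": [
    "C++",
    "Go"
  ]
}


Query: address.street
Path: address -> street
Value: 763 Maple St

763 Maple St


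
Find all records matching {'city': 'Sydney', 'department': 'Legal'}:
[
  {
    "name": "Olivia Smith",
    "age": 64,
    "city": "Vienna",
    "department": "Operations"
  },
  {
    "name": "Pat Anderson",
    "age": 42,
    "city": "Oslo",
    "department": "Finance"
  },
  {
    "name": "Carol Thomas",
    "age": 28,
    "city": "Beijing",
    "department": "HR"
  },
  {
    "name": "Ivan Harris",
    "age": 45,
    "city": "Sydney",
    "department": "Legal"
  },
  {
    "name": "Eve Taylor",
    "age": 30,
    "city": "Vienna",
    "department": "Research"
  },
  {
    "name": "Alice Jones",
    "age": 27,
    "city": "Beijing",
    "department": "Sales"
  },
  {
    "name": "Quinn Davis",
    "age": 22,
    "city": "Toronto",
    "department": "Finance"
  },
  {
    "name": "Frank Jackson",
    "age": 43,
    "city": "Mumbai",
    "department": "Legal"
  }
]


Search criteria: {'city': 'Sydney', 'department': 'Legal'}

Checking 8 records:
  Olivia Smith: {city: Vienna, department: Operations}
  Pat Anderson: {city: Oslo, department: Finance}
  Carol Thomas: {city: Beijing, department: HR}
  Ivan Harris: {city: Sydney, department: Legal} <-- MATCH
  Eve Taylor: {city: Vienna, department: Research}
  Alice Jones: {city: Beijing, department: Sales}
  Quinn Davis: {city: Toronto, department: Finance}
  Frank Jackson: {city: Mumbai, department: Legal}

Matches: ["Ivan Harris"]

["Ivan Harris"]


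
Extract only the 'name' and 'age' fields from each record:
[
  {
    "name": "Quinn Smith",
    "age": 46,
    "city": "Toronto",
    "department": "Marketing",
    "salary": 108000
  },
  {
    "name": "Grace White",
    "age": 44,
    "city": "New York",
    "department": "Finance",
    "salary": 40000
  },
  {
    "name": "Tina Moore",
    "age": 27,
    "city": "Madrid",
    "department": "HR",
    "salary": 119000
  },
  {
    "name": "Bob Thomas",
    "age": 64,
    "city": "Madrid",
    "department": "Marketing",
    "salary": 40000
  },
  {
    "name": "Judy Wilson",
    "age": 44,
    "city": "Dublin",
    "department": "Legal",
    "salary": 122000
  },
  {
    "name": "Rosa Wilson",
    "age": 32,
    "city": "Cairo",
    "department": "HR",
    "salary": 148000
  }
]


Original: 6 records with fields: name, age, city, department, salary
Keep: ['name', 'age']
Drop: ['city', 'department', 'salary']
Result: 6 records, 2 fields each

[
  {
    "name": "Quinn Smith",
    "age": 46
  },
  {
    "name": "Grace White",
    "age": 44
  },
  {
    "name": "Tina Moore",
    "age": 27
  },
  {
    "name": "Bob Thomas",
    "age": 64
  },
  {
    "name": "Judy Wilson",
    "age": 44
  },
  {
    "name": "Rosa Wilson",
    "age": 32
  }
]


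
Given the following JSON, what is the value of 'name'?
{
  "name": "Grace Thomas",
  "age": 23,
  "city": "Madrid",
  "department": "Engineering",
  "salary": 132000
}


Looking up field 'name'
Value: Grace Thomas

Grace Thomas


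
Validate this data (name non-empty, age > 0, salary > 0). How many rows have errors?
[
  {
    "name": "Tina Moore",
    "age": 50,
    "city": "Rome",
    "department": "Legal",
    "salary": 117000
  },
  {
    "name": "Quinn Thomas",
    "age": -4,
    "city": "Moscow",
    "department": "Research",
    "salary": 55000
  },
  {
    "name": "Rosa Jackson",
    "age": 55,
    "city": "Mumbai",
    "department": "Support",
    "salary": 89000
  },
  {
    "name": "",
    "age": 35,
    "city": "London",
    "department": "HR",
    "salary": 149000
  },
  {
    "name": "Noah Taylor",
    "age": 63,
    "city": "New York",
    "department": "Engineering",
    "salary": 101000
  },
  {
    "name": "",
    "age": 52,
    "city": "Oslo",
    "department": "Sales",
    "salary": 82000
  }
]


Validating 6 records:
Rules: name non-empty, age > 0, salary > 0

  Row 1 (Tina Moore): OK
  Row 2 (Quinn Thomas): negative age: -4
  Row 3 (Rosa Jackson): OK
  Row 4 (???): empty name
  Row 5 (Noah Taylor): OK
  Row 6 (???): empty name

Total errors: 3

3 errors


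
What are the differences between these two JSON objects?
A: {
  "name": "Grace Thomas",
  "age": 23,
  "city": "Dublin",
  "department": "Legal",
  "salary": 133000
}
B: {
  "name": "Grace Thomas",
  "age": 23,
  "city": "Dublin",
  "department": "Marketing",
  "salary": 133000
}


Comparing each field (in key order):
  name: same
  age: same
  city: same
  department: DIFFERENT
  salary: same
Differences:
  department: Legal -> Marketing

1 field(s) changed

1 change: department


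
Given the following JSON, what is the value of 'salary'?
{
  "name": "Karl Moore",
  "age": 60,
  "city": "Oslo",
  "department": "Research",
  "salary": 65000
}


Looking up field 'salary'
Value: 65000

65000


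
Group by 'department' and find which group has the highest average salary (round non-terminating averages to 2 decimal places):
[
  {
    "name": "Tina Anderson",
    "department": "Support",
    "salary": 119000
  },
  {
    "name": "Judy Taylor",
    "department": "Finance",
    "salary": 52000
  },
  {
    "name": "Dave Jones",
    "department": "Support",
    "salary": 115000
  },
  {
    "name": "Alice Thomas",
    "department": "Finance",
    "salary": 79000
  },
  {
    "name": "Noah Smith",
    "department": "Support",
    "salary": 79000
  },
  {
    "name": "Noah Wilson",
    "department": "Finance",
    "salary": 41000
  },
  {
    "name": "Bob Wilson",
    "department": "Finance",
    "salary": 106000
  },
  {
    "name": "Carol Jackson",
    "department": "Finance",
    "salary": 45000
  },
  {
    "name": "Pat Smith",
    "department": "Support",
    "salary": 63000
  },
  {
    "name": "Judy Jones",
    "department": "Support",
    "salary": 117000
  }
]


Group by: department

Groups:
  Finance: 5 people, avg salary = 323000/5 = $64600
  Support: 5 people, avg salary = 493000/5 = $98600

Highest average salary: Support ($98600)

Support ($98600)


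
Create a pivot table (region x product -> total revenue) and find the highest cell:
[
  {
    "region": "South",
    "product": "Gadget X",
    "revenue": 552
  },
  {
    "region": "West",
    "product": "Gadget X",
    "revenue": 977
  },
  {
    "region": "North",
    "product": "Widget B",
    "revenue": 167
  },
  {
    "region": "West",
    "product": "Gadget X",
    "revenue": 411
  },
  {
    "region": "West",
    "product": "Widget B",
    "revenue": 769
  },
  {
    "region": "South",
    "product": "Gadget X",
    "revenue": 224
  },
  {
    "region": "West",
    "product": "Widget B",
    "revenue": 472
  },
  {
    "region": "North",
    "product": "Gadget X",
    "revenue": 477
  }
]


Pivot: region (rows) x product (columns) -> total revenue

     Gadget X      Widget B    
North          477           167  
South          776             0  
West          1388          1241  

Highest: West / Gadget X = $1388

West / Gadget X = $1388


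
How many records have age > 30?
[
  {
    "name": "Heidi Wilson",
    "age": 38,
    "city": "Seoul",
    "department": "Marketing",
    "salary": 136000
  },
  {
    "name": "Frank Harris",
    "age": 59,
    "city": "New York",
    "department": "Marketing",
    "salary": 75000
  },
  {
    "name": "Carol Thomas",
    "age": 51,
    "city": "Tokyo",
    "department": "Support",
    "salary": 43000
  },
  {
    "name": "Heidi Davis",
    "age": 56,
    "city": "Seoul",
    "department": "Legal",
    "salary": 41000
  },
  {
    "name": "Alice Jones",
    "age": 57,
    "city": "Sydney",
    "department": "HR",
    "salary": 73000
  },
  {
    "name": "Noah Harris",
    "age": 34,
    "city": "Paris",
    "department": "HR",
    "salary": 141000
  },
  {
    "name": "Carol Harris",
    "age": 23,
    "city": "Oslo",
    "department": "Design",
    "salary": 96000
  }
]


Data: 7 records
Condition: age > 30

Checking each record:
  Heidi Wilson: 38 MATCH
  Frank Harris: 59 MATCH
  Carol Thomas: 51 MATCH
  Heidi Davis: 56 MATCH
  Alice Jones: 57 MATCH
  Noah Harris: 34 MATCH
  Carol Harris: 23

Count: 6

6


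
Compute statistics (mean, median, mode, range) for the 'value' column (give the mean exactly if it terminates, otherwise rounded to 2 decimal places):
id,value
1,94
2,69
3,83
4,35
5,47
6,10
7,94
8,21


Data: [94, 69, 83, 35, 47, 10, 94, 21]
Count: 8
Sum: 453
Mean: 453/8 = 56.625
Sorted: [10, 21, 35, 47, 69, 83, 94, 94]
Median: 58.0
Mode: 94 (2 times)
Range: 94 - 10 = 84
Min: 10, Max: 94

mean=56.625, median=58.0, mode=94, range=84


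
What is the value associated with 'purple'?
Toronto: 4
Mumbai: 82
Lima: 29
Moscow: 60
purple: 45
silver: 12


Looking up key 'purple'
Value: 45

45


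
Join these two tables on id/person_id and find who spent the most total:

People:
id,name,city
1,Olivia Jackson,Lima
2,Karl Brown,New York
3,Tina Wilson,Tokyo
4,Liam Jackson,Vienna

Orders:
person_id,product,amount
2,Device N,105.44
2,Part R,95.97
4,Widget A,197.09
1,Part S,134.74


Join on: people.id = orders.person_id

Joined rows:
  Karl Brown (New York) bought Device N for $105.44
  Karl Brown (New York) bought Part R for $95.97
  Liam Jackson (Vienna) bought Widget A for $197.09
  Olivia Jackson (Lima) bought Part S for $134.74

Total per person:
  Karl Brown: $201.41
  Liam Jackson: $197.09
  Olivia Jackson: $134.74

Top spender: Karl Brown ($201.41)

Karl Brown ($201.41)


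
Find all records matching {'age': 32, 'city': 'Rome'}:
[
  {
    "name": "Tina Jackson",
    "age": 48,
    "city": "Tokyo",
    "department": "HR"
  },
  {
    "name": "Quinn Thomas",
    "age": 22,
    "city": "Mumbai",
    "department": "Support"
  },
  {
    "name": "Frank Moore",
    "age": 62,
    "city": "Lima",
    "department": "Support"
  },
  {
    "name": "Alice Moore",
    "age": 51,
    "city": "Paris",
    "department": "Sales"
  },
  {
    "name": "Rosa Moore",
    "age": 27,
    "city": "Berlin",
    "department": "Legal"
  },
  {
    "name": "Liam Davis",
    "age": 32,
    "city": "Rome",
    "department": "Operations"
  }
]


Search criteria: {'age': 32, 'city': 'Rome'}

Checking 6 records:
  Tina Jackson: {age: 48, city: Tokyo}
  Quinn Thomas: {age: 22, city: Mumbai}
  Frank Moore: {age: 62, city: Lima}
  Alice Moore: {age: 51, city: Paris}
  Rosa Moore: {age: 27, city: Berlin}
  Liam Davis: {age: 32, city: Rome} <-- MATCH

Matches: ["Liam Davis"]

["Liam Davis"]


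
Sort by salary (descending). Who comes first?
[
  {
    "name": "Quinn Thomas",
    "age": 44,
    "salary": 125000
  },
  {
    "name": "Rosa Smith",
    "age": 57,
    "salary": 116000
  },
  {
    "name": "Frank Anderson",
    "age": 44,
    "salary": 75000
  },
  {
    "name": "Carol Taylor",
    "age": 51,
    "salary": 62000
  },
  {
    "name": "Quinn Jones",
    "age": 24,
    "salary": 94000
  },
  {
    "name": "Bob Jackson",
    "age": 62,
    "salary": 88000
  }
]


Sort by: salary (descending)

Sorted order:
  1. Quinn Thomas (salary = 125000)
  2. Rosa Smith (salary = 116000)
  3. Quinn Jones (salary = 94000)
  4. Bob Jackson (salary = 88000)
  5. Frank Anderson (salary = 75000)
  6. Carol Taylor (salary = 62000)

First: Quinn Thomas

Quinn Thomas


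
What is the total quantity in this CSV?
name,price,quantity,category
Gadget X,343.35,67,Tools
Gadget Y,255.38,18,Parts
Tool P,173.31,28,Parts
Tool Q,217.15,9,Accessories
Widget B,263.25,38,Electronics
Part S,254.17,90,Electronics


Computing total quantity:
Values: [67, 18, 28, 9, 38, 90]
Sum = 250

250


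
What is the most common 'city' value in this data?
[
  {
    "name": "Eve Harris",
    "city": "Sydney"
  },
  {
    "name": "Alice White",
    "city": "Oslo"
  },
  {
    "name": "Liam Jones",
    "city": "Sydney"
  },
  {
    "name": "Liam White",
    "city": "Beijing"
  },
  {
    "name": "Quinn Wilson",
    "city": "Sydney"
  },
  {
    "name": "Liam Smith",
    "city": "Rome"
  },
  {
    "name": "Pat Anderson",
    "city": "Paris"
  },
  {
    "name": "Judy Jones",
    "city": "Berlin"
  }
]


Counting 'city' values across 8 records:

  Sydney: 3 ###
  Oslo: 1 #
  Beijing: 1 #
  Rome: 1 #
  Paris: 1 #
  Berlin: 1 #

Most common: Sydney (3 times)

Sydney (3 times)


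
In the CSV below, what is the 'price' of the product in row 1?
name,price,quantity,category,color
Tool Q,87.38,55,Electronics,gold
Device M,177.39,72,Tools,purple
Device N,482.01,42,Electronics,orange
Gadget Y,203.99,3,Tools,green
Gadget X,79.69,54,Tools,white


Query: Row 1 ('Tool Q'), column 'price'
Value: 87.38

87.38


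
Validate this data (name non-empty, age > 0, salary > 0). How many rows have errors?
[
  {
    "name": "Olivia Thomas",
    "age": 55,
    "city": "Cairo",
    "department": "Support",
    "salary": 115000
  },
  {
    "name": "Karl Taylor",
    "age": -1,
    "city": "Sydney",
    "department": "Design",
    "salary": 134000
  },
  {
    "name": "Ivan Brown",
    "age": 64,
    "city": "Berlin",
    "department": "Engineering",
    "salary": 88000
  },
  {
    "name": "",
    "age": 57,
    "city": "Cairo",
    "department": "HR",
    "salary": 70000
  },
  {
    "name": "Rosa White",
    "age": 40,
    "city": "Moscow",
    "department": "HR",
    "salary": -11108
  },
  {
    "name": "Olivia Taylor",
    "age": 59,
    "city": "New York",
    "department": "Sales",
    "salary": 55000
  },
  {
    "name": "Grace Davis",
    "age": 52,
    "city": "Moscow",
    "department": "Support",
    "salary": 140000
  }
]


Validating 7 records:
Rules: name non-empty, age > 0, salary > 0

  Row 1 (Olivia Thomas): OK
  Row 2 (Karl Taylor): negative age: -1
  Row 3 (Ivan Brown): OK
  Row 4 (???): empty name
  Row 5 (Rosa White): negative salary: -11108
  Row 6 (Olivia Taylor): OK
  Row 7 (Grace Davis): OK

Total errors: 3

3 errors


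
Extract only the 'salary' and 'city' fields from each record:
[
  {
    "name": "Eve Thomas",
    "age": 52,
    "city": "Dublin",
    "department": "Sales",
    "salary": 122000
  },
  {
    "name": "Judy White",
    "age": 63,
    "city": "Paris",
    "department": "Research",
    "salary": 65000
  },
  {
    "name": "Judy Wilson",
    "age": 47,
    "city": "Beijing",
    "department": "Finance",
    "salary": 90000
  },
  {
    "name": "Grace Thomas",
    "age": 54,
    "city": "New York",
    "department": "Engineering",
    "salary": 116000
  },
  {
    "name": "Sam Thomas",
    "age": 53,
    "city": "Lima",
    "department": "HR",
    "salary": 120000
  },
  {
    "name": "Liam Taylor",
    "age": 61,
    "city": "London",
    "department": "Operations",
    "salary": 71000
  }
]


Original: 6 records with fields: name, age, city, department, salary
Keep: ['salary', 'city']
Drop: ['name', 'age', 'department']
Result: 6 records, 2 fields each

[
  {
    "salary": 122000,
    "city": "Dublin"
  },
  {
    "salary": 65000,
    "city": "Paris"
  },
  {
    "salary": 90000,
    "city": "Beijing"
  },
  {
    "salary": 116000,
    "city": "New York"
  },
  {
    "salary": 120000,
    "city": "Lima"
  },
  {
    "salary": 71000,
    "city": "London"
  }
]


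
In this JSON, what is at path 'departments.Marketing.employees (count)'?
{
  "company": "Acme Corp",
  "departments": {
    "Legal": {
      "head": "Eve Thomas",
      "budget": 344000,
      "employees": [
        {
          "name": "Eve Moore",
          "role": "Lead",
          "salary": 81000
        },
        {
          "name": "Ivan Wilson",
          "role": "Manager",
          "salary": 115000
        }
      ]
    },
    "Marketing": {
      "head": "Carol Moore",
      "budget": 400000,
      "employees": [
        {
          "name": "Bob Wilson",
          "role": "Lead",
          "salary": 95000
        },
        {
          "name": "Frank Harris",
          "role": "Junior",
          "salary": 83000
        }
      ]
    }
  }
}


Path: departments.Marketing.employees (count)

Navigate:
  -> departments
  -> Marketing
  -> employees (array, length 2)

2


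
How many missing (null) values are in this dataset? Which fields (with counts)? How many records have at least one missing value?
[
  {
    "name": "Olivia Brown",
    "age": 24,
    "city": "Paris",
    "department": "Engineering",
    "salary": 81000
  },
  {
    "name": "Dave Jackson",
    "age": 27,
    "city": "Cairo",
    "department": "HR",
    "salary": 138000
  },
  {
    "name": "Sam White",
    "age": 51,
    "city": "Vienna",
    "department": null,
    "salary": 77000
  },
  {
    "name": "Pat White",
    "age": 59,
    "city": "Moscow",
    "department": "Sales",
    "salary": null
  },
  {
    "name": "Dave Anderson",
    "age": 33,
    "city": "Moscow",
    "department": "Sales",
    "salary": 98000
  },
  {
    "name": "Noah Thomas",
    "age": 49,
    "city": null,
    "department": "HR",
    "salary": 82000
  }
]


Checking for missing (null) values in 6 records:

  Olivia Brown: complete
  Dave Jackson: complete
  Sam White: department
  Pat White: salary
  Dave Anderson: complete
  Noah Thomas: city

Per field:
  name: 0 missing
  age: 0 missing
  city: 1 missing
  department: 1 missing
  salary: 1 missing

Total missing values: 3
Records with any missing: 3

3 missing values (city: 1, department: 1, salary: 1); 3 incomplete records


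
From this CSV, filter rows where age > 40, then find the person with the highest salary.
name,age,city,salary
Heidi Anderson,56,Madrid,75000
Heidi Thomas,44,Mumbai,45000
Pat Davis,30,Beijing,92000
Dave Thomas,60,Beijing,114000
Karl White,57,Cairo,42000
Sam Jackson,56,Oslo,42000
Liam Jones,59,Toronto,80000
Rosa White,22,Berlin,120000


Filter: age > 40
Sort by: salary (descending)

Filtered records (6):
  Dave Thomas, age 60, salary $114000
  Liam Jones, age 59, salary $80000
  Heidi Anderson, age 56, salary $75000
  Heidi Thomas, age 44, salary $45000
  Karl White, age 57, salary $42000
  Sam Jackson, age 56, salary $42000

Highest salary: Dave Thomas ($114000)

Dave Thomas


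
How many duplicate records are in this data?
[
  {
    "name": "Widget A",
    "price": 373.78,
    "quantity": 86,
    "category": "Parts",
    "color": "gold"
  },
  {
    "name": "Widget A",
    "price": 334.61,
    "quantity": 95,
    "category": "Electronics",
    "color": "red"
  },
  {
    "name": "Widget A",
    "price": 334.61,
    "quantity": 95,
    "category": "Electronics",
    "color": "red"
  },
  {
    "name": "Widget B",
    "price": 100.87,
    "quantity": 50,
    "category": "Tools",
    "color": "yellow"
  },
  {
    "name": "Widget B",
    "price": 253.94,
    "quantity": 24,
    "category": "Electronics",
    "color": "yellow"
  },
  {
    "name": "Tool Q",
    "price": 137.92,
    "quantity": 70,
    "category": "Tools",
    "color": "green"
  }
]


Checking 6 records for duplicates:

  Row 1: Widget A ($373.78, qty 86)
  Row 2: Widget A ($334.61, qty 95)
  Row 3: Widget A ($334.61, qty 95) <-- DUPLICATE
  Row 4: Widget B ($100.87, qty 50)
  Row 5: Widget B ($253.94, qty 24)
  Row 6: Tool Q ($137.92, qty 70)

Duplicates found: 1
Unique records: 5

1 duplicates, 5 unique


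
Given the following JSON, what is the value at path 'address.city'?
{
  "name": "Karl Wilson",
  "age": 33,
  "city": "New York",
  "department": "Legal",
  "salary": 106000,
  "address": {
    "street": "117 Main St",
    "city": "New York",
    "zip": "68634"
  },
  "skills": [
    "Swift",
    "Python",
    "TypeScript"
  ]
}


Query: address.city
Path: address -> city
Value: New York

New York


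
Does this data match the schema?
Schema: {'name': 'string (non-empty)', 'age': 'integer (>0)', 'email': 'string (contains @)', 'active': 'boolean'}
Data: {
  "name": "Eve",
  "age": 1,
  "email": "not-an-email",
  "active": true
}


Validating each field against schema:
  name: OK (non-empty string)
  age: OK (positive integer)
  email: FAIL ("not-an-email" does not contain @)
  active: OK (boolean)

Result: INVALID (1 error: email)

INVALID (1 error: email)


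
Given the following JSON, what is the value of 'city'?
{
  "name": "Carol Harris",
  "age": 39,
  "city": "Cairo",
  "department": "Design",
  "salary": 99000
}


Looking up field 'city'
Value: Cairo

Cairo


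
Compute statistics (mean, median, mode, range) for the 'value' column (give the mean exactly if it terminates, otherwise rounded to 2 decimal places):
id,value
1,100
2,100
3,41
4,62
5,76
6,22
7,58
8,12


Data: [100, 100, 41, 62, 76, 22, 58, 12]
Count: 8
Sum: 471
Mean: 471/8 = 58.875
Sorted: [12, 22, 41, 58, 62, 76, 100, 100]
Median: 60.0
Mode: 100 (2 times)
Range: 100 - 12 = 88
Min: 12, Max: 100

mean=58.875, median=60.0, mode=100, range=88


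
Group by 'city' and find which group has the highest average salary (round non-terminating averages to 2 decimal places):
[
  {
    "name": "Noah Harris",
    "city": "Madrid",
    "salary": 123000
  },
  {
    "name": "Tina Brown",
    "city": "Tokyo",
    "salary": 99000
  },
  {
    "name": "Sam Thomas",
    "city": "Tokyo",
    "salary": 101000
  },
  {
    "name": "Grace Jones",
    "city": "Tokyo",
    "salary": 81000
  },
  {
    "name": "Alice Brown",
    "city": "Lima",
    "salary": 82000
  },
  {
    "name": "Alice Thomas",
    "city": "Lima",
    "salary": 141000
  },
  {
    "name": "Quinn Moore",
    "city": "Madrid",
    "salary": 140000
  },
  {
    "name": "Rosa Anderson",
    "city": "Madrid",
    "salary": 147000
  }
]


Group by: city

Groups:
  Lima: 2 people, avg salary = 223000/2 = $111500
  Madrid: 3 people, avg salary = 410000/3 ≈ $136666.67
  Tokyo: 3 people, avg salary = 281000/3 ≈ $93666.67

Highest average salary: Madrid (≈$136666.67)

Madrid (≈$136666.67)


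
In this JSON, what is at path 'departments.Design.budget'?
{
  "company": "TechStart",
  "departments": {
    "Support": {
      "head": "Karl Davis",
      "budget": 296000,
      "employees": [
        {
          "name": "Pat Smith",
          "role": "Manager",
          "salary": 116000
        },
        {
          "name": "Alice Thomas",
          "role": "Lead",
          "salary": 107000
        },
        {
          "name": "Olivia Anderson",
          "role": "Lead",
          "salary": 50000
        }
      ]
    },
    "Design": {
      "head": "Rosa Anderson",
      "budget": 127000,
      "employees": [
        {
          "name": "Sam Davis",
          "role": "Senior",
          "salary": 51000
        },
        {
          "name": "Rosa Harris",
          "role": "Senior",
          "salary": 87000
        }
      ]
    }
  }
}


Path: departments.Design.budget

Navigate:
  -> departments
  -> Design
  -> budget = 127000

127000


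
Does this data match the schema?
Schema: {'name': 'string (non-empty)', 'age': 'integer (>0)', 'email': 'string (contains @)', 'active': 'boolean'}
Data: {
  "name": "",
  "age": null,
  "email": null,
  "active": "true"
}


Validating each field against schema:
  name: FAIL ("" is an empty string)
  age: FAIL (null is not an integer)
  email: FAIL (null is not a string)
  active: FAIL ("true" is not a boolean)

Result: INVALID (4 errors: name, age, email, active)

INVALID (4 errors: name, age, email, active)


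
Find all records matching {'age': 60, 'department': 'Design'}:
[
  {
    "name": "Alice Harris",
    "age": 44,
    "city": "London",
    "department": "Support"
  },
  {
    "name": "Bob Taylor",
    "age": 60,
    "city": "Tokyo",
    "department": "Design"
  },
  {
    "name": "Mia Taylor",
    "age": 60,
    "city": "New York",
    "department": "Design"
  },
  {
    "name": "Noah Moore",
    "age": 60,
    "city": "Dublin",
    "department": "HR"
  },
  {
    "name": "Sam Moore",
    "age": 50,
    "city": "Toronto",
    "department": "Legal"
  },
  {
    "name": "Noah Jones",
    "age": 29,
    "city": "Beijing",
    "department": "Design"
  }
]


Search criteria: {'age': 60, 'department': 'Design'}

Checking 6 records:
  Alice Harris: {age: 44, department: Support}
  Bob Taylor: {age: 60, department: Design} <-- MATCH
  Mia Taylor: {age: 60, department: Design} <-- MATCH
  Noah Moore: {age: 60, department: HR}
  Sam Moore: {age: 50, department: Legal}
  Noah Jones: {age: 29, department: Design}

Matches: ["Bob Taylor", "Mia Taylor"]

["Bob Taylor", "Mia Taylor"]


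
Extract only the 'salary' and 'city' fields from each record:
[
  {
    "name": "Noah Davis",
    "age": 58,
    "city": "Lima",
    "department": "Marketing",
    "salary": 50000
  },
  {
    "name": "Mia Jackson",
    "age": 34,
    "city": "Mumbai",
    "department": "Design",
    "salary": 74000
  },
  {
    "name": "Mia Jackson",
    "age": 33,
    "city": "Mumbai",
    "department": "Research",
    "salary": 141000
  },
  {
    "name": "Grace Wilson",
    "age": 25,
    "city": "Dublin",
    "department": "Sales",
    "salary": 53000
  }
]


Original: 4 records with fields: name, age, city, department, salary
Keep: ['salary', 'city']
Drop: ['name', 'age', 'department']
Result: 4 records, 2 fields each

[
  {
    "salary": 50000,
    "city": "Lima"
  },
  {
    "salary": 74000,
    "city": "Mumbai"
  },
  {
    "salary": 141000,
    "city": "Mumbai"
  },
  {
    "salary": 53000,
    "city": "Dublin"
  }
]


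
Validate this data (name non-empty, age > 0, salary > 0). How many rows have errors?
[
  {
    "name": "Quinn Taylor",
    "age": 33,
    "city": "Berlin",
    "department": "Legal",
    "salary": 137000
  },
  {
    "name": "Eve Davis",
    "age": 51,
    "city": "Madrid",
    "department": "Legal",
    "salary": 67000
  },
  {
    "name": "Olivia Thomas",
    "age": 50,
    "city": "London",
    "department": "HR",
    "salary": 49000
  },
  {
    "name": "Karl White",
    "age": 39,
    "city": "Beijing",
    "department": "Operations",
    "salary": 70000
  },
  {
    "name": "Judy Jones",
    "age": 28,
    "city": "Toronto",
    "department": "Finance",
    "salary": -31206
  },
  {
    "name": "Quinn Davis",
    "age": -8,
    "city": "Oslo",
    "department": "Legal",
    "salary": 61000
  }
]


Validating 6 records:
Rules: name non-empty, age > 0, salary > 0

  Row 1 (Quinn Taylor): OK
  Row 2 (Eve Davis): OK
  Row 3 (Olivia Thomas): OK
  Row 4 (Karl White): OK
  Row 5 (Judy Jones): negative salary: -31206
  Row 6 (Quinn Davis): negative age: -8

Total errors: 2

2 errors


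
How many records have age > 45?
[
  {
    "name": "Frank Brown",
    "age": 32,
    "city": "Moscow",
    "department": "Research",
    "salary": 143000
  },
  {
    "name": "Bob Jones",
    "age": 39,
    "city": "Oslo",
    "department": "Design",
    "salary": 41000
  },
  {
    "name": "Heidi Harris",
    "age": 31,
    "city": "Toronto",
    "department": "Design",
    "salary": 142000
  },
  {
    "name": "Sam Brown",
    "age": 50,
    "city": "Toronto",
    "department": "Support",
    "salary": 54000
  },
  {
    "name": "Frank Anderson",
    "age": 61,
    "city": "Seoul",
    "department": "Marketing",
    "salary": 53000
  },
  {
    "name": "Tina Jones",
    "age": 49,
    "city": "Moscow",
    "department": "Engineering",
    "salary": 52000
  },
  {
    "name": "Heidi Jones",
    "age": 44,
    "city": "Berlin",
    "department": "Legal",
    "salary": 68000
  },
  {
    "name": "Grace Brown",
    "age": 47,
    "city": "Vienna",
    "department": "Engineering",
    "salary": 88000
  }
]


Data: 8 records
Condition: age > 45

Checking each record:
  Frank Brown: 32
  Bob Jones: 39
  Heidi Harris: 31
  Sam Brown: 50 MATCH
  Frank Anderson: 61 MATCH
  Tina Jones: 49 MATCH
  Heidi Jones: 44
  Grace Brown: 47 MATCH

Count: 4

4


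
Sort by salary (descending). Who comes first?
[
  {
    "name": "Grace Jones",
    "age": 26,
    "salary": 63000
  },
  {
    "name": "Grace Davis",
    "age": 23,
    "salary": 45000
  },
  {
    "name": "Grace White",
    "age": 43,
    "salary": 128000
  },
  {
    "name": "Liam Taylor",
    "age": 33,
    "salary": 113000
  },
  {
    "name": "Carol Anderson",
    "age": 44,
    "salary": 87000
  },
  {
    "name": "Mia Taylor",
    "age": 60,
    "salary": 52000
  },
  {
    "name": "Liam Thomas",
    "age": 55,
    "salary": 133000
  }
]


Sort by: salary (descending)

Sorted order:
  1. Liam Thomas (salary = 133000)
  2. Grace White (salary = 128000)
  3. Liam Taylor (salary = 113000)
  4. Carol Anderson (salary = 87000)
  5. Grace Jones (salary = 63000)
  6. Mia Taylor (salary = 52000)
  7. Grace Davis (salary = 45000)

First: Liam Thomas

Liam Thomas


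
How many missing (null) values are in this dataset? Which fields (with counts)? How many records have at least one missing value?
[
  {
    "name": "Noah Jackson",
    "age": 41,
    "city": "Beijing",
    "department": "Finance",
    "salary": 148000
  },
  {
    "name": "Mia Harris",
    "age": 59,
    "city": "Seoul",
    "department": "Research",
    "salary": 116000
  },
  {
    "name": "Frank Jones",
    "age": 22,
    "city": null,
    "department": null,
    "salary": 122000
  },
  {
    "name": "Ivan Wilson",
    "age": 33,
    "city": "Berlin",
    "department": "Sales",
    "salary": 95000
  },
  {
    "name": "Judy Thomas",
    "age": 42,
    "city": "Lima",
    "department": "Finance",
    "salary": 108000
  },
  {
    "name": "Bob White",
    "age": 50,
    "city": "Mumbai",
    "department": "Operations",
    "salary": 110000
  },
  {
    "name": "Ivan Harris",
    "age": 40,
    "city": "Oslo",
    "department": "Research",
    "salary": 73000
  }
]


Checking for missing (null) values in 7 records:

  Noah Jackson: complete
  Mia Harris: complete
  Frank Jones: city, department
  Ivan Wilson: complete
  Judy Thomas: complete
  Bob White: complete
  Ivan Harris: complete

Per field:
  name: 0 missing
  age: 0 missing
  city: 1 missing
  department: 1 missing
  salary: 0 missing

Total missing values: 2
Records with any missing: 1

2 missing values (city: 1, department: 1); 1 incomplete records


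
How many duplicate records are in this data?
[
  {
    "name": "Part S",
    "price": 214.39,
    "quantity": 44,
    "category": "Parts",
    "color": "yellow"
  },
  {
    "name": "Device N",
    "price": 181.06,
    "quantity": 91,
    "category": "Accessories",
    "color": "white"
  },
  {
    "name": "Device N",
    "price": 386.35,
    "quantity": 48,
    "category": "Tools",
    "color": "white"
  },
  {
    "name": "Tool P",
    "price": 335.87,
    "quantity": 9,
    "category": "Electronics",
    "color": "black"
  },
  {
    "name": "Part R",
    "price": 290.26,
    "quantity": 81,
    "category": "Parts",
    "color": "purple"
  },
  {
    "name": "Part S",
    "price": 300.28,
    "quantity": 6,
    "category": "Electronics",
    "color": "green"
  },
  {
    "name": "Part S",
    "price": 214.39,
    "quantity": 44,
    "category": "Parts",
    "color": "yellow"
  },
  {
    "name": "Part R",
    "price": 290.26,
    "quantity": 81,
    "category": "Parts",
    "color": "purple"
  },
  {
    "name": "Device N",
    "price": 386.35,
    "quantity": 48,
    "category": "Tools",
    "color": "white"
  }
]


Checking 9 records for duplicates:

  Row 1: Part S ($214.39, qty 44)
  Row 2: Device N ($181.06, qty 91)
  Row 3: Device N ($386.35, qty 48)
  Row 4: Tool P ($335.87, qty 9)
  Row 5: Part R ($290.26, qty 81)
  Row 6: Part S ($300.28, qty 6)
  Row 7: Part S ($214.39, qty 44) <-- DUPLICATE
  Row 8: Part R ($290.26, qty 81) <-- DUPLICATE
  Row 9: Device N ($386.35, qty 48) <-- DUPLICATE

Duplicates found: 3
Unique records: 6

3 duplicates, 6 unique


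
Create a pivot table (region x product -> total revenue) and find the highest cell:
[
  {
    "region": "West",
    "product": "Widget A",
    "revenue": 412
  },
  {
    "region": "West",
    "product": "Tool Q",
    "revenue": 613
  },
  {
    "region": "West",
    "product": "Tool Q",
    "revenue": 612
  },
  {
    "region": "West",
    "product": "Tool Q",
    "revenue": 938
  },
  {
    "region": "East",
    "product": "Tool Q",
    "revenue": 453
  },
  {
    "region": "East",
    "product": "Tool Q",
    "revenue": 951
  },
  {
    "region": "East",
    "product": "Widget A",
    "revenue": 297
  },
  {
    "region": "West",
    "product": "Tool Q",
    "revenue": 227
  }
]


Pivot: region (rows) x product (columns) -> total revenue

     Tool Q        Widget A    
East          1404           297  
West          2390           412  

Highest: West / Tool Q = $2390

West / Tool Q = $2390


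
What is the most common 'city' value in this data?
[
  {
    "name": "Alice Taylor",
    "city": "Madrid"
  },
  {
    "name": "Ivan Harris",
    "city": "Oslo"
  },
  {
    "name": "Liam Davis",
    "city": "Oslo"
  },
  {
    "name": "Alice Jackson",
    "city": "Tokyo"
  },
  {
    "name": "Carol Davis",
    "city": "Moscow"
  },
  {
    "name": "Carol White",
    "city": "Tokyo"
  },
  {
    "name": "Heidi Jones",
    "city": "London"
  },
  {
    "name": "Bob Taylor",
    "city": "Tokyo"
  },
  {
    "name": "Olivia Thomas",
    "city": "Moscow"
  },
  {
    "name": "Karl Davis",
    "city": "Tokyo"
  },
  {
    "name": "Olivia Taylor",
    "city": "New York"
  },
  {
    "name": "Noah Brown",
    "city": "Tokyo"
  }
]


Counting 'city' values across 12 records:

  Tokyo: 5 #####
  Oslo: 2 ##
  Moscow: 2 ##
  Madrid: 1 #
  London: 1 #
  New York: 1 #

Most common: Tokyo (5 times)

Tokyo (5 times)


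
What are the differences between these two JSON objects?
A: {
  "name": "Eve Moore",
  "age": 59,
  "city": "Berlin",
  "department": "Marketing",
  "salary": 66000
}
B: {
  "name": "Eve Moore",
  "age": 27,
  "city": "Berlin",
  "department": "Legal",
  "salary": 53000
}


Comparing each field (in key order):
  name: same
  age: DIFFERENT
  city: same
  department: DIFFERENT
  salary: DIFFERENT
Differences:
  age: 59 -> 27
  department: Marketing -> Legal
  salary: 66000 -> 53000

3 field(s) changed

3 changes: age, department, salary


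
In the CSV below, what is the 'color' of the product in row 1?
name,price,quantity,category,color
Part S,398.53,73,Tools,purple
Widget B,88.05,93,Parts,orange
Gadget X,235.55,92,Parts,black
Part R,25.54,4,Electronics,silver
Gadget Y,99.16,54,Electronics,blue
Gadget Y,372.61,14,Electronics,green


Query: Row 1 ('Part S'), column 'color'
Value: purple

purple
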